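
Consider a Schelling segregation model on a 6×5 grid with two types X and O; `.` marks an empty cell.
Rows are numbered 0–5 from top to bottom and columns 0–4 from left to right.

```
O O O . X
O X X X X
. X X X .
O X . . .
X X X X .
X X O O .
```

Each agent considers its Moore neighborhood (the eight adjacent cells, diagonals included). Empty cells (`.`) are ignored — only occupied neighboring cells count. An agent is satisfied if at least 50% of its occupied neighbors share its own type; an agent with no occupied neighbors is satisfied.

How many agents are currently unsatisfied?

6

(0,0)O 2/3 satisfied
(0,1)O 3/5 satisfied
(0,2)O 1/4 not
(0,4)X 2/2 satisfied
(1,0)O 2/4 satisfied
(1,1)X 3/7 not
(1,2)X 5/7 satisfied
(1,3)X 5/6 satisfied
(1,4)X 3/3 satisfied
(2,1)X 4/6 satisfied
(2,2)X 6/6 satisfied
(2,3)X 4/4 satisfied
(3,0)O 0/4 not
(3,1)X 5/6 satisfied
(4,0)X 4/5 satisfied
(4,1)X 5/7 satisfied
(4,2)X 4/6 satisfied
(4,3)X 1/3 not
(5,0)X 3/3 satisfied
(5,1)X 4/5 satisfied
(5,2)O 1/5 not
(5,3)O 1/3 not
Unsatisfied: (0,2), (1,1), (3,0), (4,3), (5,2), (5,3) — 6 in total.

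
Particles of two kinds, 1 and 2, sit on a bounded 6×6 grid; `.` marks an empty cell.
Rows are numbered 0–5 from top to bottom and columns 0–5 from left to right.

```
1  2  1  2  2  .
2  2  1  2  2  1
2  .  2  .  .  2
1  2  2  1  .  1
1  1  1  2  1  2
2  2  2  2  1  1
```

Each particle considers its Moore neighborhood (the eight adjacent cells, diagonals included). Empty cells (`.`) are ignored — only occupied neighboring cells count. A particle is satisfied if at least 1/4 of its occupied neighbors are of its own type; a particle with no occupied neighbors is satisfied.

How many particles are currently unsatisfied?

Row 0: (0,0)1 0/3 not · (0,1)2 2/5 satisfied · (0,2)1 1/5 not · (0,3)2 3/5 satisfied · (0,4)2 3/4 satisfied
Row 1: (1,0)2 3/4 satisfied · (1,1)2 4/7 satisfied · (1,2)1 1/6 not · (1,3)2 4/6 satisfied · (1,4)2 4/5 satisfied · (1,5)1 0/3 not
Row 2: (2,0)2 3/4 satisfied · (2,2)2 4/6 satisfied · (2,5)2 1/3 satisfied
Row 3: (3,0)1 2/4 satisfied · (3,1)2 3/7 satisfied · (3,2)2 3/6 satisfied · (3,3)1 2/5 satisfied · (3,5)1 1/3 satisfied
Row 4: (4,0)1 2/5 satisfied · (4,1)1 3/8 satisfied · (4,2)1 2/8 satisfied · (4,3)2 3/7 satisfied · (4,4)1 4/7 satisfied · (4,5)2 0/4 not
Row 5: (5,0)2 1/3 satisfied · (5,1)2 2/5 satisfied · (5,2)2 3/5 satisfied · (5,3)2 2/5 satisfied · (5,4)1 2/5 satisfied · (5,5)1 2/3 satisfied
Unsatisfied: (0,0), (0,2), (1,2), (1,5), (4,5) — 5 in total.

5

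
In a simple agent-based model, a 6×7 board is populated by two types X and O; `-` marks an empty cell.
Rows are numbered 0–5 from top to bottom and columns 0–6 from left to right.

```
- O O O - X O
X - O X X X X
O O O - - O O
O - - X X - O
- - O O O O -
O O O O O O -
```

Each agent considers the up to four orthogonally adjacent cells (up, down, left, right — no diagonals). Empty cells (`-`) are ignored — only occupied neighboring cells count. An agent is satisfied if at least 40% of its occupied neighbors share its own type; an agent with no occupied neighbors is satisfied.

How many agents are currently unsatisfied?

Row 0: (0,1)O 1/1 ok · (0,2)O 3/3 ok · (0,3)O 1/2 ok · (0,5)X 1/2 ok · (0,6)O 0/2 unhappy
Row 1: (1,0)X 0/1 unhappy · (1,2)O 2/3 ok · (1,3)X 1/3 unhappy · (1,4)X 2/2 ok · (1,5)X 3/4 ok · (1,6)X 1/3 unhappy
Row 2: (2,0)O 2/3 ok · (2,1)O 2/2 ok · (2,2)O 2/2 ok · (2,5)O 1/2 ok · (2,6)O 2/3 ok
Row 3: (3,0)O 1/1 ok · (3,3)X 1/2 ok · (3,4)X 1/2 ok · (3,6)O 1/1 ok
Row 4: (4,2)O 2/2 ok · (4,3)O 3/4 ok · (4,4)O 3/4 ok · (4,5)O 2/2 ok
Row 5: (5,0)O 1/1 ok · (5,1)O 2/2 ok · (5,2)O 3/3 ok · (5,3)O 3/3 ok · (5,4)O 3/3 ok · (5,5)O 2/2 ok
Unsatisfied: (0,6), (1,0), (1,3), (1,6) — 4 in total.

4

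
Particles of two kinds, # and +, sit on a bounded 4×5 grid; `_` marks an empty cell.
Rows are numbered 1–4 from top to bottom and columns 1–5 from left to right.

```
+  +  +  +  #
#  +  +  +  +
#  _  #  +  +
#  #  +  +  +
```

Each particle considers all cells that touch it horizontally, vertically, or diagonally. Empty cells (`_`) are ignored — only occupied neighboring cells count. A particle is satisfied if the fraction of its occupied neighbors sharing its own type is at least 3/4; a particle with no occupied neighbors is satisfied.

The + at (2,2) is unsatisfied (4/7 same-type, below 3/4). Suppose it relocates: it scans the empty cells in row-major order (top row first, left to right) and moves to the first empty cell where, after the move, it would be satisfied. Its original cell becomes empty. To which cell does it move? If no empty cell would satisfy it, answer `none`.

none

Vacating (2,2). Empty cells in order:
  (3,2): 2/7 same-type → still unsatisfied.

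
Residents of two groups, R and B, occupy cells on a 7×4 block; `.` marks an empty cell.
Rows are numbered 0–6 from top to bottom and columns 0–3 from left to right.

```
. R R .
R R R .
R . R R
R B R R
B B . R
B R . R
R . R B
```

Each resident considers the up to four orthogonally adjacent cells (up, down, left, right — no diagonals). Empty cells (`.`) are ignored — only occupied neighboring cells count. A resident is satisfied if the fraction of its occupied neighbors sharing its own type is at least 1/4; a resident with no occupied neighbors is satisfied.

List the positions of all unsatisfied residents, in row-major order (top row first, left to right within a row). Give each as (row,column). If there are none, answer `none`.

(0,1)R 2/2 ok
(0,2)R 2/2 ok
(1,0)R 2/2 ok
(1,1)R 3/3 ok
(1,2)R 3/3 ok
(2,0)R 2/2 ok
(2,2)R 3/3 ok
(2,3)R 2/2 ok
(3,0)R 1/3 ok
(3,1)B 1/3 ok
(3,2)R 2/3 ok
(3,3)R 3/3 ok
(4,0)B 2/3 ok
(4,1)B 2/3 ok
(4,3)R 2/2 ok
(5,0)B 1/3 ok
(5,1)R 0/2 unhappy
(5,3)R 1/2 ok
(6,0)R 0/1 unhappy
(6,2)R 0/1 unhappy
(6,3)B 0/2 unhappy

(5,1), (6,0), (6,2), (6,3)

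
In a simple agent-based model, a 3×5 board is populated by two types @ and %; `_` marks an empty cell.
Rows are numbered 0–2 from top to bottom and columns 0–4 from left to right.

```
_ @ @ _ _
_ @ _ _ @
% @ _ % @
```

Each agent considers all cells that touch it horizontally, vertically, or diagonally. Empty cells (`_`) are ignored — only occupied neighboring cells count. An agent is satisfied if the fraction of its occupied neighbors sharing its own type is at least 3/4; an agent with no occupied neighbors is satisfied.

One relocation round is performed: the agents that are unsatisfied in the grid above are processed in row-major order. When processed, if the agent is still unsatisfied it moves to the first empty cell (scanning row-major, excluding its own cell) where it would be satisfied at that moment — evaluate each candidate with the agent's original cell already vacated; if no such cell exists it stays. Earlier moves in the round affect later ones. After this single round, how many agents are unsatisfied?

Initially unsatisfied (in order): (1,4), (2,0), (2,1), (2,3), (2,4).
  (1,4) → (0,0).
  (2,0) → (0,4).
  (2,1): now satisfied by earlier moves; stays.
  (2,3): no empty cell satisfies it; stays.
  (2,4) → (1,0).
Resulting grid:
@ @ @ _ %
@ @ _ _ _
_ @ _ % _
All satisfied now.

0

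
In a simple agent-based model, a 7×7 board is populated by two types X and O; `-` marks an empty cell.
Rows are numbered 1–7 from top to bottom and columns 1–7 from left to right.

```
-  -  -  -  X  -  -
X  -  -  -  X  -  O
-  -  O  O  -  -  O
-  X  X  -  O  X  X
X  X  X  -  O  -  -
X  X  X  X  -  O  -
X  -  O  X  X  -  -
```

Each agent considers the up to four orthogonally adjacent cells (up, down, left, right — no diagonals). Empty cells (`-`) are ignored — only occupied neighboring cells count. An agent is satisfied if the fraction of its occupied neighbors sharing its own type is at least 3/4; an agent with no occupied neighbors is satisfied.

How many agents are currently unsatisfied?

Row 1: (1,5)X 1/1 ok
Row 2: (2,1)X 0/0 ok · (2,5)X 1/1 ok · (2,7)O 1/1 ok
Row 3: (3,3)O 1/2 unhappy · (3,4)O 1/1 ok · (3,7)O 1/2 unhappy
Row 4: (4,2)X 2/2 ok · (4,3)X 2/3 unhappy · (4,5)O 1/2 unhappy · (4,6)X 1/2 unhappy · (4,7)X 1/2 unhappy
Row 5: (5,1)X 2/2 ok · (5,2)X 4/4 ok · (5,3)X 3/3 ok · (5,5)O 1/1 ok
Row 6: (6,1)X 3/3 ok · (6,2)X 3/3 ok · (6,3)X 3/4 ok · (6,4)X 2/2 ok · (6,6)O 0/0 ok
Row 7: (7,1)X 1/1 ok · (7,3)O 0/2 unhappy · (7,4)X 2/3 unhappy · (7,5)X 1/1 ok
Unsatisfied: (3,3), (3,7), (4,3), (4,5), (4,6), (4,7), (7,3), (7,4) — 8 in total.

8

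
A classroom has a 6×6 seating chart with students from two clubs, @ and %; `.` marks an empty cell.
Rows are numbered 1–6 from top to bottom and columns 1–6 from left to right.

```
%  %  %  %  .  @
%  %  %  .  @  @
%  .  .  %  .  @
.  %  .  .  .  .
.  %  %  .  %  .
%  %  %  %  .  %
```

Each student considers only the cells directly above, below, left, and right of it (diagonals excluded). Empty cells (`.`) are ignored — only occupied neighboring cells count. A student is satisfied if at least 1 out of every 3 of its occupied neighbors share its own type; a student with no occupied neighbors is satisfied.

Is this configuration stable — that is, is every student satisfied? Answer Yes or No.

Yes

(1,1)% 2/2 ✓
(1,2)% 3/3 ✓
(1,3)% 3/3 ✓
(1,4)% 1/1 ✓
(1,6)@ 1/1 ✓
(2,1)% 3/3 ✓
(2,2)% 3/3 ✓
(2,3)% 2/2 ✓
(2,5)@ 1/1 ✓
(2,6)@ 3/3 ✓
(3,1)% 1/1 ✓
(3,4)% 0/0 ✓
(3,6)@ 1/1 ✓
(4,2)% 1/1 ✓
(5,2)% 3/3 ✓
(5,3)% 2/2 ✓
(5,5)% 0/0 ✓
(6,1)% 1/1 ✓
(6,2)% 3/3 ✓
(6,3)% 3/3 ✓
(6,4)% 1/1 ✓
(6,6)% 0/0 ✓
All meet the threshold, so the configuration is stable.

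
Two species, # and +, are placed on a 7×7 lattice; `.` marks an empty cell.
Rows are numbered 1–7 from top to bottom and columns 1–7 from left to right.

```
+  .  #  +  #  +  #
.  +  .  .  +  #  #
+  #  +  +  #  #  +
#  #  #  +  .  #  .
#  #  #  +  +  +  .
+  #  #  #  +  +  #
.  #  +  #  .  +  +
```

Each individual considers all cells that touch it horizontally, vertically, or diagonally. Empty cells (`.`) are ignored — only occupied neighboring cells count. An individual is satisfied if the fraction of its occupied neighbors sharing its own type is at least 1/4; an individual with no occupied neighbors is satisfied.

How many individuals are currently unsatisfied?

(1,1)+ 1/1 satisfied
(1,3)# 0/2 not
(1,4)+ 1/3 satisfied
(1,5)# 1/4 satisfied
(1,6)+ 1/5 not
(1,7)# 2/3 satisfied
(2,2)+ 3/5 satisfied
(2,5)+ 3/7 satisfied
(2,6)# 5/8 satisfied
(2,7)# 3/5 satisfied
(3,1)+ 1/4 satisfied
(3,2)# 3/6 satisfied
(3,3)+ 3/6 satisfied
(3,4)+ 3/5 satisfied
(3,5)# 3/6 satisfied
(3,6)# 4/6 satisfied
(3,7)+ 0/4 not
(4,1)# 4/5 satisfied
(4,2)# 6/8 satisfied
(4,3)# 4/8 satisfied
(4,4)+ 4/7 satisfied
(4,6)# 2/5 satisfied
(5,1)# 4/5 satisfied
(5,2)# 7/8 satisfied
(5,3)# 6/8 satisfied
(5,4)+ 3/7 satisfied
(5,5)+ 5/7 satisfied
(5,6)+ 3/5 satisfied
(6,1)+ 0/4 not
(6,2)# 5/7 satisfied
(6,3)# 6/8 satisfied
(6,4)# 3/7 satisfied
(6,5)+ 5/7 satisfied
(6,6)+ 5/6 satisfied
(6,7)# 0/4 not
(7,2)# 2/4 satisfied
(7,3)+ 0/5 not
(7,4)# 2/4 satisfied
(7,6)+ 3/4 satisfied
(7,7)+ 2/3 satisfied
Unsatisfied: (1,3), (1,6), (3,7), (6,1), (6,7), (7,3) — 6 in total.

6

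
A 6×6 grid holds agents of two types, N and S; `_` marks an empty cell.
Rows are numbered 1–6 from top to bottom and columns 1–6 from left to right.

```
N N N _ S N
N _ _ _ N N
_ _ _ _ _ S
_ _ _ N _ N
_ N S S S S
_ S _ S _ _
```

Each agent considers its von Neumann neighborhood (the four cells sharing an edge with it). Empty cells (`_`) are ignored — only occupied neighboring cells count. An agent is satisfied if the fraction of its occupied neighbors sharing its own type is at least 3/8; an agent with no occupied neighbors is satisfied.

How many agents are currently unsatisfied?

Row 1: (1,1)N 2/2 ✓ · (1,2)N 2/2 ✓ · (1,3)N 1/1 ✓ · (1,5)S 0/2 ✗ · (1,6)N 1/2 ✓
Row 2: (2,1)N 1/1 ✓ · (2,5)N 1/2 ✓ · (2,6)N 2/3 ✓
Row 3: (3,6)S 0/2 ✗
Row 4: (4,4)N 0/1 ✗ · (4,6)N 0/2 ✗
Row 5: (5,2)N 0/2 ✗ · (5,3)S 1/2 ✓ · (5,4)S 3/4 ✓ · (5,5)S 2/2 ✓ · (5,6)S 1/2 ✓
Row 6: (6,2)S 0/1 ✗ · (6,4)S 1/1 ✓
Unsatisfied: (1,5), (3,6), (4,4), (4,6), (5,2), (6,2) — 6 in total.

6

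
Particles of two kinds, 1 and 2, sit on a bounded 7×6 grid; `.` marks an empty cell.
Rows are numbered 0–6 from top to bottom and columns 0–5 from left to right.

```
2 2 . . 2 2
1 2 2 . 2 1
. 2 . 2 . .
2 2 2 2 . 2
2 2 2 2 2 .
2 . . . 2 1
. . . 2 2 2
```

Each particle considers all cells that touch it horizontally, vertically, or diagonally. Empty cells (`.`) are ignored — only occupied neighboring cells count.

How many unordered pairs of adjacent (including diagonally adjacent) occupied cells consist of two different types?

11

Scan each occupied cell's neighbors to the right and below (and the two forward diagonals) so each pair is counted once.
From row 0: 4 unlike of 11 pairs (running 4/11).
From row 1: 3 unlike of 8 pairs (running 7/19).
From row 2: 0 unlike of 5 pairs (running 7/24).
From row 3: 0 unlike of 15 pairs (running 7/39).
From row 4: 1 unlike of 9 pairs (running 8/48).
From row 5: 3 unlike of 6 pairs (running 11/54).
From row 6: 0 unlike of 2 pairs (running 11/56).
Total adjacent occupied pairs: 56; unlike-type pairs: 11.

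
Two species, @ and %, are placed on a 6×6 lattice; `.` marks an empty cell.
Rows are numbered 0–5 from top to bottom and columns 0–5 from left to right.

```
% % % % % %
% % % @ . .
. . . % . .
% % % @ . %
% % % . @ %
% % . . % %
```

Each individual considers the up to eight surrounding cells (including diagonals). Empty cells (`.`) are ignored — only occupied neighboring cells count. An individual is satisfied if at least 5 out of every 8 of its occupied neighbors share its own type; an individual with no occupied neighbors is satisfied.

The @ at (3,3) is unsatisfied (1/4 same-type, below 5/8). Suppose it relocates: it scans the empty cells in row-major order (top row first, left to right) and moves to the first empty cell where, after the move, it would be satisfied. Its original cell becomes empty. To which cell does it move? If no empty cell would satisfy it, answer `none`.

Vacating (3,3). Empty cells in order:
  (1,4): 1/5 same-type → still unsatisfied.
  (1,5): 0/2 same-type → still unsatisfied.
  (2,0): 0/4 same-type → still unsatisfied.
  (2,1): 0/6 same-type → still unsatisfied.
  (2,2): 1/6 same-type → still unsatisfied.
  (2,4): 1/3 same-type → still unsatisfied.
  (2,5): 0/1 same-type → still unsatisfied.
  (3,4): 1/4 same-type → still unsatisfied.
  (4,3): 1/4 same-type → still unsatisfied.
  (5,2): 0/3 same-type → still unsatisfied.
  (5,3): 1/3 same-type → still unsatisfied.

none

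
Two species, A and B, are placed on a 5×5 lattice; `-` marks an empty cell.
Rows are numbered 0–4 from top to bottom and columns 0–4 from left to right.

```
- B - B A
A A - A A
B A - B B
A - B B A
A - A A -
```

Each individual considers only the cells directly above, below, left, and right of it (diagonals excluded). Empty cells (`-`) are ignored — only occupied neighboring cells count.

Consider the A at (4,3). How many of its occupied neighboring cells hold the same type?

Occupied neighbors of (4,3): (3,3)=B, (4,2)=A.
Same type (A): 1 of 2.

1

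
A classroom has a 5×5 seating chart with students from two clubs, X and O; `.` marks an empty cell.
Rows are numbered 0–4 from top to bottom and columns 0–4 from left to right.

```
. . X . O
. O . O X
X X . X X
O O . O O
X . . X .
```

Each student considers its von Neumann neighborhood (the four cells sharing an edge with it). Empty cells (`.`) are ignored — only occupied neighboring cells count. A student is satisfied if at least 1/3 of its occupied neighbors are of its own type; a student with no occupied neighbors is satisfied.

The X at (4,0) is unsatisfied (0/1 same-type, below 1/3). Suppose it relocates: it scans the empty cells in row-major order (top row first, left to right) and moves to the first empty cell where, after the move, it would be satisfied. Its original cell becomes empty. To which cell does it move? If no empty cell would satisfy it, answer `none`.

Vacating (4,0). Empty cells in order:
  (0,0): 0/0 same-type → satisfied — stop here.

(0,0)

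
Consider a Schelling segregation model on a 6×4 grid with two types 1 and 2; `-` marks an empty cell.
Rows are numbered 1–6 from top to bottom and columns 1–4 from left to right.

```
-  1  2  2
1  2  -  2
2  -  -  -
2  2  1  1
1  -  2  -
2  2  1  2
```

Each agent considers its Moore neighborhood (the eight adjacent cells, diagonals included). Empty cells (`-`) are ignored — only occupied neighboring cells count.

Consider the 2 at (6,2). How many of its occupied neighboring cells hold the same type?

Occupied neighbors of (6,2): (5,1)=1, (5,3)=2, (6,1)=2, (6,3)=1.
Same type (2): 2 of 4.

2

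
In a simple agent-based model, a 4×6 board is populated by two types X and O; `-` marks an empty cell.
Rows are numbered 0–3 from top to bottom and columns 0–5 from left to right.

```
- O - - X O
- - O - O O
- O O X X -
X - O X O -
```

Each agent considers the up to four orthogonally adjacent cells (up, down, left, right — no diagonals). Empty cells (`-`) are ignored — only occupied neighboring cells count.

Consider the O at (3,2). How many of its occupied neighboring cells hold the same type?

1

Occupied neighbors of (3,2): (2,2)=O, (3,3)=X.
Same type (O): 1 of 2.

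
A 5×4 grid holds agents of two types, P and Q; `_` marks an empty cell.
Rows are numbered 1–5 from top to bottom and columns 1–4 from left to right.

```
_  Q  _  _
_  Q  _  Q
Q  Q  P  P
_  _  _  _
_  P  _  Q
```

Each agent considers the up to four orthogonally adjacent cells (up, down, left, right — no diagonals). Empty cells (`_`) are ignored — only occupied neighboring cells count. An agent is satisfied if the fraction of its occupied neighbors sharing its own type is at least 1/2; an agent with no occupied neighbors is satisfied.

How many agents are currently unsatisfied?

1

(1,2)Q 1/1 ok
(2,2)Q 2/2 ok
(2,4)Q 0/1 unhappy
(3,1)Q 1/1 ok
(3,2)Q 2/3 ok
(3,3)P 1/2 ok
(3,4)P 1/2 ok
(5,2)P 0/0 ok
(5,4)Q 0/0 ok
Unsatisfied: (2,4) — 1 in total.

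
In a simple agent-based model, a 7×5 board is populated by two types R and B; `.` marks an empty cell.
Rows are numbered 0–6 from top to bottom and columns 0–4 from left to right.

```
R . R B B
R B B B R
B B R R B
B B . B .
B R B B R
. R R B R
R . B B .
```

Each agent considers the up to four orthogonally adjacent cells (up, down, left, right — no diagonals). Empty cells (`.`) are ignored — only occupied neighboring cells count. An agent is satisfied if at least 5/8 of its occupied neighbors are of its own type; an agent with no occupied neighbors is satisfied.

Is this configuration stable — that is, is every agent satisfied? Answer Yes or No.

No

Row 0: (0,0)R 1/1 ✓ · (0,2)R 0/2 ✗ · (0,3)B 2/3 ✓ · (0,4)B 1/2 ✗
Row 1: (1,0)R 1/3 ✗ · (1,1)B 2/3 ✓ · (1,2)B 2/4 ✗ · (1,3)B 2/4 ✗ · (1,4)R 0/3 ✗
Row 2: (2,0)B 2/3 ✓ · (2,1)B 3/4 ✓ · (2,2)R 1/3 ✗ · (2,3)R 1/4 ✗ · (2,4)B 0/2 ✗
Row 3: (3,0)B 3/3 ✓ · (3,1)B 2/3 ✓ · (3,3)B 1/2 ✗
Row 4: (4,0)B 1/2 ✗ · (4,1)R 1/4 ✗ · (4,2)B 1/3 ✗ · (4,3)B 3/4 ✓ · (4,4)R 1/2 ✗
Row 5: (5,1)R 2/2 ✓ · (5,2)R 1/4 ✗ · (5,3)B 2/4 ✗ · (5,4)R 1/2 ✗
Row 6: (6,0)R 0/0 ✓ · (6,2)B 1/2 ✗ · (6,3)B 2/2 ✓
For instance (0,2) has only 0/2 same-type neighbors, below 5/8.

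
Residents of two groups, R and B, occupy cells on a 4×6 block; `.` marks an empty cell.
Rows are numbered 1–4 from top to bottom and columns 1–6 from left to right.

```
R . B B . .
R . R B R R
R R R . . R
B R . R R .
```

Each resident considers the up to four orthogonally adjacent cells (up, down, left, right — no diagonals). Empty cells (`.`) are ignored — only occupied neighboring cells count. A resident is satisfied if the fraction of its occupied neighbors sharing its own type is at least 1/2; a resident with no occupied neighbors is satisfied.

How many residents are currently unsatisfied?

(1,1)R 1/1 ok
(1,3)B 1/2 ok
(1,4)B 2/2 ok
(2,1)R 2/2 ok
(2,3)R 1/3 unhappy
(2,4)B 1/3 unhappy
(2,5)R 1/2 ok
(2,6)R 2/2 ok
(3,1)R 2/3 ok
(3,2)R 3/3 ok
(3,3)R 2/2 ok
(3,6)R 1/1 ok
(4,1)B 0/2 unhappy
(4,2)R 1/2 ok
(4,4)R 1/1 ok
(4,5)R 1/1 ok
Unsatisfied: (2,3), (2,4), (4,1) — 3 in total.

3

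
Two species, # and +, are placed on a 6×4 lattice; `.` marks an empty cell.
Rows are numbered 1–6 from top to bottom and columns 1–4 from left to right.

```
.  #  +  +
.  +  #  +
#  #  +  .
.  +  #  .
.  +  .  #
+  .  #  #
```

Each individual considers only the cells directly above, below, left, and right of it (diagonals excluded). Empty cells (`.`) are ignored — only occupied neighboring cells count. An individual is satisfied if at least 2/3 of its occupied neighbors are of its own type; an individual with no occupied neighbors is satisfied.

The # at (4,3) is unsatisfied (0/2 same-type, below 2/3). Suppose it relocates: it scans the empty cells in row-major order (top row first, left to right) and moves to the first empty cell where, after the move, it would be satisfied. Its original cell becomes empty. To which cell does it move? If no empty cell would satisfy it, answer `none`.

(1,1)

Vacating (4,3). Empty cells in order:
  (1,1): 1/1 same-type → satisfied — stop here.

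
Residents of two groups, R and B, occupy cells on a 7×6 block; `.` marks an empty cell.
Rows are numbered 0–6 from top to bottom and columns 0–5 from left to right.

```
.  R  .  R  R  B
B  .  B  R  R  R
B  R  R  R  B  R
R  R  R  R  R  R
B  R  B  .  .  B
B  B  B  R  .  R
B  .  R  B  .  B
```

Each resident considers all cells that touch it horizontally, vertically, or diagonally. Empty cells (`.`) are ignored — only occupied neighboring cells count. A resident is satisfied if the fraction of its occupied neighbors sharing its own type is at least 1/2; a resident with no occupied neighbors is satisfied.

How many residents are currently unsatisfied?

Row 0: (0,1)R 0/2 not · (0,3)R 3/4 satisfied · (0,4)R 4/5 satisfied · (0,5)B 0/3 not
Row 1: (1,0)B 1/3 not · (1,2)B 0/6 not · (1,3)R 5/7 satisfied · (1,4)R 6/8 satisfied · (1,5)R 3/5 satisfied
Row 2: (2,0)B 1/4 not · (2,1)R 4/7 satisfied · (2,2)R 6/7 satisfied · (2,3)R 6/8 satisfied · (2,4)B 0/8 not · (2,5)R 4/5 satisfied
Row 3: (3,0)R 3/5 satisfied · (3,1)R 5/8 satisfied · (3,2)R 6/7 satisfied · (3,3)R 4/6 satisfied · (3,4)R 4/6 satisfied · (3,5)R 2/4 satisfied
Row 4: (4,0)B 2/5 not · (4,1)R 3/8 not · (4,2)B 2/7 not · (4,5)B 0/3 not
Row 5: (5,0)B 3/4 satisfied · (5,1)B 5/7 satisfied · (5,2)B 3/6 satisfied · (5,3)R 1/4 not · (5,5)R 0/2 not
Row 6: (6,0)B 2/2 satisfied · (6,2)R 1/4 not · (6,3)B 1/3 not · (6,5)B 0/1 not
Unsatisfied: (0,1), (0,5), (1,0), (1,2), (2,0), (2,4), (4,0), (4,1), (4,2), (4,5), (5,3), (5,5), (6,2), (6,3), (6,5) — 15 in total.

15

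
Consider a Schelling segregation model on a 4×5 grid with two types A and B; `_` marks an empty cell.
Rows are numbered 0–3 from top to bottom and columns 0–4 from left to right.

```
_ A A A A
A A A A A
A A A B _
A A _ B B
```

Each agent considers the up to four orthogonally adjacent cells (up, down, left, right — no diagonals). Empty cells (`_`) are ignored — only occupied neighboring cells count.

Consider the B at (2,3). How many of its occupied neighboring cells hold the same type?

Occupied neighbors of (2,3): (1,3)=A, (3,3)=B, (2,2)=A.
Same type (B): 1 of 3.

1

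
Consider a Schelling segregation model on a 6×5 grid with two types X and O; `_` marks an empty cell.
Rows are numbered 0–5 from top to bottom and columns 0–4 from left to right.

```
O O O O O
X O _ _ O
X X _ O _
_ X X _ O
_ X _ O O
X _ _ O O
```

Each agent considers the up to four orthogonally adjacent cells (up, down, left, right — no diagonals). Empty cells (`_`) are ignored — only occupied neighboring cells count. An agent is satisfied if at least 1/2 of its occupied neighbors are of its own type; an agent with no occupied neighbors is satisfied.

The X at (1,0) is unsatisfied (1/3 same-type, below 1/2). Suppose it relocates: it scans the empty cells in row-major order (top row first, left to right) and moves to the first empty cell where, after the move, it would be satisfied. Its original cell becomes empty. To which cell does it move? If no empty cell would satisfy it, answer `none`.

Vacating (1,0). Empty cells in order:
  (1,2): 0/2 same-type → still unsatisfied.
  (1,3): 0/3 same-type → still unsatisfied.
  (2,2): 2/3 same-type → satisfied — stop here.

(2,2)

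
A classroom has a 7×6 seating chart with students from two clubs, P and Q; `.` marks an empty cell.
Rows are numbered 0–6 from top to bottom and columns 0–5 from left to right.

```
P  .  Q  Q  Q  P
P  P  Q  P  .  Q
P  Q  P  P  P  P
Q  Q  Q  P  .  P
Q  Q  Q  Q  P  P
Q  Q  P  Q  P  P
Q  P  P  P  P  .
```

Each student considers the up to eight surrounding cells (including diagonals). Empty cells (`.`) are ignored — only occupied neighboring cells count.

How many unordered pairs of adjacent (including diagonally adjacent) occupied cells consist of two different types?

Scan each occupied cell's neighbors to the right and below (and the two forward diagonals) so each pair is counted once.
From row 0: 6 unlike of 13 pairs (running 6/13).
From row 1: 8 unlike of 16 pairs (running 14/29).
From row 2: 7 unlike of 18 pairs (running 21/47).
From row 3: 3 unlike of 16 pairs (running 24/63).
From row 4: 6 unlike of 21 pairs (running 30/84).
From row 5: 9 unlike of 19 pairs (running 39/103).
From row 6: 1 unlike of 4 pairs (running 40/107).
Total adjacent occupied pairs: 107; unlike-type pairs: 40.

40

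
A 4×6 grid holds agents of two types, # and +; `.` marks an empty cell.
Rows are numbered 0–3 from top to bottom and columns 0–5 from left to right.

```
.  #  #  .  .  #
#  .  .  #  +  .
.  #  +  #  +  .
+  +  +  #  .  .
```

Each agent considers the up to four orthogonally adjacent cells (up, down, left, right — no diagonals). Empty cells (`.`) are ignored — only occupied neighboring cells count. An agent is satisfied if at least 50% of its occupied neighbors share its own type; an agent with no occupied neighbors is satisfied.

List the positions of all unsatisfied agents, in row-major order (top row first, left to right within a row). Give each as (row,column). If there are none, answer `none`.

Row 0: (0,1)# 1/1 ✓ · (0,2)# 1/1 ✓ · (0,5)# 0/0 ✓
Row 1: (1,0)# 0/0 ✓ · (1,3)# 1/2 ✓ · (1,4)+ 1/2 ✓
Row 2: (2,1)# 0/2 ✗ · (2,2)+ 1/3 ✗ · (2,3)# 2/4 ✓ · (2,4)+ 1/2 ✓
Row 3: (3,0)+ 1/1 ✓ · (3,1)+ 2/3 ✓ · (3,2)+ 2/3 ✓ · (3,3)# 1/2 ✓

(2,1), (2,2)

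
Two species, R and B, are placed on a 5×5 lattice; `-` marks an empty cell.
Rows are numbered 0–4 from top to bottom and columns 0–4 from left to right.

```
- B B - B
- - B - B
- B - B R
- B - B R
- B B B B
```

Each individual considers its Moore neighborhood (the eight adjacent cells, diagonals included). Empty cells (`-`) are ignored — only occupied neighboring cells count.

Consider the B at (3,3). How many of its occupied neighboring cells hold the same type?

Occupied neighbors of (3,3): (2,3)=B, (2,4)=R, (3,4)=R, (4,2)=B, (4,3)=B, (4,4)=B.
Same type (B): 4 of 6.

4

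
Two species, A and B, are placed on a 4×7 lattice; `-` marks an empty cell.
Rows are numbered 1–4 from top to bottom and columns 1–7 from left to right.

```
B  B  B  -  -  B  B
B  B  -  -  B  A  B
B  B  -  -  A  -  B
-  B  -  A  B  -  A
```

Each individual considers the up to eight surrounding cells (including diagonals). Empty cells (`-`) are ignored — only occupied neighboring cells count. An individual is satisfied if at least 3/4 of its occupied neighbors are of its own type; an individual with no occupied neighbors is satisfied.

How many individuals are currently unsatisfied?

8

(1,1)B 3/3 satisfied
(1,2)B 4/4 satisfied
(1,3)B 2/2 satisfied
(1,6)B 3/4 satisfied
(1,7)B 2/3 not
(2,1)B 5/5 satisfied
(2,2)B 6/6 satisfied
(2,5)B 1/3 not
(2,6)A 1/6 not
(2,7)B 3/4 satisfied
(3,1)B 4/4 satisfied
(3,2)B 4/4 satisfied
(3,5)A 2/4 not
(3,7)B 1/3 not
(4,2)B 2/2 satisfied
(4,4)A 1/2 not
(4,5)B 0/2 not
(4,7)A 0/1 not
Unsatisfied: (1,7), (2,5), (2,6), (3,5), (3,7), (4,4), (4,5), (4,7) — 8 in total.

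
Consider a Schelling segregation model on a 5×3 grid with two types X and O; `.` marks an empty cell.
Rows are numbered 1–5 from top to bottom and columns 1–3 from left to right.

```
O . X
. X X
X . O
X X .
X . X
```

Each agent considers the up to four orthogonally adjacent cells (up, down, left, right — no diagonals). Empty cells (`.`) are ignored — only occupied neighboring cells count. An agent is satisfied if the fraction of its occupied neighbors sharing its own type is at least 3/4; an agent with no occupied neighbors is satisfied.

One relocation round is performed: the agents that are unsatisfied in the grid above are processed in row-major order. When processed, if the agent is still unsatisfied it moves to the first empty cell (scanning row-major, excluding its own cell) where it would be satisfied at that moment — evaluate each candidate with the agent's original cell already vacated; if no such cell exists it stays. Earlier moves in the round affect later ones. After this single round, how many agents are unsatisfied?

1

Initially unsatisfied (in order): (2,3), (3,3).
  (2,3) → (3,2).
  (3,3): no empty cell satisfies it; stays.
Resulting grid:
O . X
. X .
X X O
X X .
X . X
Unsatisfied now: (3,3).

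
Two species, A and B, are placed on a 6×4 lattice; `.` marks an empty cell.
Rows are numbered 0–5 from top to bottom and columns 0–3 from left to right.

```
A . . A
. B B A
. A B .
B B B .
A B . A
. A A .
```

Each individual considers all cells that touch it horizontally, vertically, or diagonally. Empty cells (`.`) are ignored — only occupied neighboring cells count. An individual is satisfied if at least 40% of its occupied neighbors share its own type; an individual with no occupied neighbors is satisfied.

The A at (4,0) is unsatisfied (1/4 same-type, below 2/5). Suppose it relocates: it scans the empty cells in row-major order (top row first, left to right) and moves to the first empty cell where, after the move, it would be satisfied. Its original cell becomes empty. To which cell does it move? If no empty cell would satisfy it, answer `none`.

(0,2)

Vacating (4,0). Empty cells in order:
  (0,1): 1/3 same-type → still unsatisfied.
  (0,2): 2/4 same-type → satisfied — stop here.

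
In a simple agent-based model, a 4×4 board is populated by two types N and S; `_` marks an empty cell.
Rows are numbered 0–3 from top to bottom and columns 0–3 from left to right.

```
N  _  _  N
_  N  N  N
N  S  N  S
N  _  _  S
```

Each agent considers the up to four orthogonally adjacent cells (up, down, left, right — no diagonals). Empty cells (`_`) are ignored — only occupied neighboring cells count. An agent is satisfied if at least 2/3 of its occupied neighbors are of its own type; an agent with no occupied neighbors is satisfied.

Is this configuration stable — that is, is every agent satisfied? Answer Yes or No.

(0,0)N 0/0 ok
(0,3)N 1/1 ok
(1,1)N 1/2 unhappy
(1,2)N 3/3 ok
(1,3)N 2/3 ok
(2,0)N 1/2 unhappy
(2,1)S 0/3 unhappy
(2,2)N 1/3 unhappy
(2,3)S 1/3 unhappy
(3,0)N 1/1 ok
(3,3)S 1/1 ok
For instance (1,1) has only 1/2 same-type neighbors, below 2/3.

No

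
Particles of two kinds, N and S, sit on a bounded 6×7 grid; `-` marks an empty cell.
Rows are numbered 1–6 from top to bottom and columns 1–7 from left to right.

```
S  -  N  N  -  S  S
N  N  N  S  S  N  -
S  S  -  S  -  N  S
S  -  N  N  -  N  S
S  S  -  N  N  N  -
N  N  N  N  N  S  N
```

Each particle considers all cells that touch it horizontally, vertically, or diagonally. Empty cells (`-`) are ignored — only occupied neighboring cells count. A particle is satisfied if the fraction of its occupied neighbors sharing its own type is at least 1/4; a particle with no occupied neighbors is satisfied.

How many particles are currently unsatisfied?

3

Row 1: (1,1)S 0/2 not · (1,3)N 3/4 satisfied · (1,4)N 2/4 satisfied · (1,6)S 2/3 satisfied · (1,7)S 1/2 satisfied
Row 2: (2,1)N 1/4 satisfied · (2,2)N 3/6 satisfied · (2,3)N 3/6 satisfied · (2,4)S 2/5 satisfied · (2,5)S 3/6 satisfied · (2,6)N 1/5 not
Row 3: (3,1)S 2/4 satisfied · (3,2)S 2/6 satisfied · (3,4)S 2/5 satisfied · (3,6)N 2/5 satisfied · (3,7)S 1/4 satisfied
Row 4: (4,1)S 4/4 satisfied · (4,3)N 2/5 satisfied · (4,4)N 3/4 satisfied · (4,6)N 3/5 satisfied · (4,7)S 1/4 satisfied
Row 5: (5,1)S 2/4 satisfied · (5,2)S 2/6 satisfied · (5,4)N 6/6 satisfied · (5,5)N 6/7 satisfied · (5,6)N 4/6 satisfied
Row 6: (6,1)N 1/3 satisfied · (6,2)N 2/4 satisfied · (6,3)N 3/4 satisfied · (6,4)N 4/4 satisfied · (6,5)N 4/5 satisfied · (6,6)S 0/4 not · (6,7)N 1/2 satisfied
Unsatisfied: (1,1), (2,6), (6,6) — 3 in total.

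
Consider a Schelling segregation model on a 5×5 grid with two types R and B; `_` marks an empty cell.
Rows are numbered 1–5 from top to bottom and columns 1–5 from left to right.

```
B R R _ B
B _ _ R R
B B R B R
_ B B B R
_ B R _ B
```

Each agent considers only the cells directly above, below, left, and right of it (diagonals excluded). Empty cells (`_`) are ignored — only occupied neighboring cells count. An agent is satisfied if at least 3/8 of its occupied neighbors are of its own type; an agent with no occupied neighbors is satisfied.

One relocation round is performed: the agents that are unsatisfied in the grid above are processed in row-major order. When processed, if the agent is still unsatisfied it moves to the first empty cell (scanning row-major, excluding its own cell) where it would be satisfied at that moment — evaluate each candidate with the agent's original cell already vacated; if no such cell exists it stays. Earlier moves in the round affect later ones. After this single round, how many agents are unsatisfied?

Initially unsatisfied (in order): (1,5), (3,3), (3,4), (4,5), (5,3), (5,5).
  (1,5) → (2,2).
  (3,3) → (1,4).
  (3,4) → (3,3).
  (4,5) → (1,5).
  (5,3) → (2,3).
  (5,5): now satisfied by earlier moves; stays.
Resulting grid:
B R R R R
B B R R R
B B B _ R
_ B B B _
_ B _ _ B
Unsatisfied now: (1,2).

1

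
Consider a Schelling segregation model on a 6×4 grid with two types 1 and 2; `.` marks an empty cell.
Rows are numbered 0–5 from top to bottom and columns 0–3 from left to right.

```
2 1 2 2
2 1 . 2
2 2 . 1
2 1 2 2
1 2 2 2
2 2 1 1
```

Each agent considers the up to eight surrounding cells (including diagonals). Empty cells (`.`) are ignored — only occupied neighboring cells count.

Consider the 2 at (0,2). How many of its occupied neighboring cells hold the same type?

2

Occupied neighbors of (0,2): (0,1)=1, (0,3)=2, (1,1)=1, (1,3)=2.
Same type (2): 2 of 4.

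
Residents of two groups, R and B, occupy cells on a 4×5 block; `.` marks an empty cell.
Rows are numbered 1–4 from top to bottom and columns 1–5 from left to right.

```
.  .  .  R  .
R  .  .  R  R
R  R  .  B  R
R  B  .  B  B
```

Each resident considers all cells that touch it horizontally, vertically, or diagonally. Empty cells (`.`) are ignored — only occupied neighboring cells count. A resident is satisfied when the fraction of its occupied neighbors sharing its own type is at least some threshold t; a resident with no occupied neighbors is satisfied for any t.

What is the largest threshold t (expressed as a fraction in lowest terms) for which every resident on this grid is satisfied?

0/1

(1,4)R 2/2
(2,1)R 2/2
(2,4)R 3/4
(2,5)R 3/4
(3,1)R 3/4
(3,2)R 3/4
(3,4)B 2/5
(3,5)R 2/5
(4,1)R 2/3
(4,2)B 0/3
(4,4)B 2/3
(4,5)B 2/3
The smallest same-type fraction is 0/3 at (4,2), which reduces to 0/1. Any threshold above that leaves this resident unsatisfied.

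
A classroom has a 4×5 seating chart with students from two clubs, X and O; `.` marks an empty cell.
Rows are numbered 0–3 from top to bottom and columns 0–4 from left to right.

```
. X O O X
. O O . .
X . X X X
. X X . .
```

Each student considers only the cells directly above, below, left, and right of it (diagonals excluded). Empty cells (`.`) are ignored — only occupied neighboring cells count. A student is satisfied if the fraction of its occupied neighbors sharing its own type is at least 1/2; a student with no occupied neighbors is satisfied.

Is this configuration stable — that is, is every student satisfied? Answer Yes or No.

(0,1)X 0/2 ✗
(0,2)O 2/3 ✓
(0,3)O 1/2 ✓
(0,4)X 0/1 ✗
(1,1)O 1/2 ✓
(1,2)O 2/3 ✓
(2,0)X 0/0 ✓
(2,2)X 2/3 ✓
(2,3)X 2/2 ✓
(2,4)X 1/1 ✓
(3,1)X 1/1 ✓
(3,2)X 2/2 ✓
For instance (0,1) has only 0/2 same-type neighbors, below 1/2.

No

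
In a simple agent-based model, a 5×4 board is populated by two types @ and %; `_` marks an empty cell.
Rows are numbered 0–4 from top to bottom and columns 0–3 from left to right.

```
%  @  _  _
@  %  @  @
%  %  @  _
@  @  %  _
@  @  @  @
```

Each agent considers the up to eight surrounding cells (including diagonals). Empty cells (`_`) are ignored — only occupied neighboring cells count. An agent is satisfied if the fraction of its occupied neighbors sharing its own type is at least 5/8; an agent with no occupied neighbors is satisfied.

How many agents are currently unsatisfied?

Row 0: (0,0)% 1/3 unhappy · (0,1)@ 2/4 unhappy
Row 1: (1,0)@ 1/5 unhappy · (1,1)% 3/7 unhappy · (1,2)@ 3/5 unhappy · (1,3)@ 2/2 ok
Row 2: (2,0)% 2/5 unhappy · (2,1)% 3/8 unhappy · (2,2)@ 3/6 unhappy
Row 3: (3,0)@ 3/5 unhappy · (3,1)@ 5/8 ok · (3,2)% 1/6 unhappy
Row 4: (4,0)@ 3/3 ok · (4,1)@ 4/5 ok · (4,2)@ 3/4 ok · (4,3)@ 1/2 unhappy
Unsatisfied: (0,0), (0,1), (1,0), (1,1), (1,2), (2,0), (2,1), (2,2), (3,0), (3,2), (4,3) — 11 in total.

11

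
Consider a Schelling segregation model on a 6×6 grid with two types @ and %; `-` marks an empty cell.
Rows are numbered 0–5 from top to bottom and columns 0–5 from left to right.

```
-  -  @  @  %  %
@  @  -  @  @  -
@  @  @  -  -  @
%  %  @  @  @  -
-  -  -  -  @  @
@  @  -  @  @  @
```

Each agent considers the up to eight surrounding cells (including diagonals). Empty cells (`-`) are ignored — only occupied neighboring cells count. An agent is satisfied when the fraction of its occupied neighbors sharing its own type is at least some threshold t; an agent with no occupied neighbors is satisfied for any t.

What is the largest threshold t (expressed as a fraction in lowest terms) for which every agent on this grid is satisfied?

Row 0: (0,2)@ 3/3 · (0,3)@ 3/4 · (0,4)% 1/4 · (0,5)% 1/2
Row 1: (1,0)@ 3/3 · (1,1)@ 5/5 · (1,3)@ 4/5 · (1,4)@ 3/5
Row 2: (2,0)@ 3/5 · (2,1)@ 5/7 · (2,2)@ 5/6 · (2,5)@ 2/2
Row 3: (3,0)% 1/3 · (3,1)% 1/5 · (3,2)@ 3/4 · (3,3)@ 4/4 · (3,4)@ 4/4
Row 4: (4,4)@ 6/6 · (4,5)@ 4/4
Row 5: (5,0)@ 1/1 · (5,1)@ 1/1 · (5,3)@ 2/2 · (5,4)@ 4/4 · (5,5)@ 3/3
The smallest same-type fraction is 1/5 at (3,1), which reduces to 1/5. Any threshold above that leaves this agent unsatisfied.

1/5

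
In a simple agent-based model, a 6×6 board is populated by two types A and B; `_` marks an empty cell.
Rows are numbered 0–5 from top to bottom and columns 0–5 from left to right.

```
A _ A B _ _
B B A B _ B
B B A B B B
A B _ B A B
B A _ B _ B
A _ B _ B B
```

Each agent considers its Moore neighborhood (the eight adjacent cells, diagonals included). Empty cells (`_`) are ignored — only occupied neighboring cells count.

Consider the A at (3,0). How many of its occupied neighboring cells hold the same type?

1

Occupied neighbors of (3,0): (2,0)=B, (2,1)=B, (3,1)=B, (4,0)=B, (4,1)=A.
Same type (A): 1 of 5.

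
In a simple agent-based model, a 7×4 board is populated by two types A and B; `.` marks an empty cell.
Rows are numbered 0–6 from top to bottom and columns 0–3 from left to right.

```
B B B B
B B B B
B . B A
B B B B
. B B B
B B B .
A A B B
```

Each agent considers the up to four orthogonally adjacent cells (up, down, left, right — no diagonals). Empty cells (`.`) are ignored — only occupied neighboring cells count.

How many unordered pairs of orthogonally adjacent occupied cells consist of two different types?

6

Scan each occupied cell's neighbors to the right and below so each pair is counted once.
From row 0: 0 unlike of 7 pairs (running 0/7).
From row 1: 1 unlike of 6 pairs (running 1/13).
From row 2: 2 unlike of 4 pairs (running 3/17).
From row 3: 0 unlike of 6 pairs (running 3/23).
From row 4: 0 unlike of 4 pairs (running 3/27).
From row 5: 2 unlike of 5 pairs (running 5/32).
From row 6: 1 unlike of 3 pairs (running 6/35).
Total adjacent occupied pairs: 35; unlike-type pairs: 6.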